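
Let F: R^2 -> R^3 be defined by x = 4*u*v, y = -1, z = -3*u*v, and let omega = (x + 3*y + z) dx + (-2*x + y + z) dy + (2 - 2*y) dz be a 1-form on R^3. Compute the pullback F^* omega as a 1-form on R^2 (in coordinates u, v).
F^* omega = (4*v*(u*v - 6)) du + (4*u*(u*v - 6)) dv

Using F^*(f dg) = (f ∘ F) d(g ∘ F), substitute each coordinate x_i by F_i(u, v) in f_i, and replace dx_i by d F_i = (∂F_i/∂u) du + (∂F_i/∂v) dv.
  For the x component: f_1(F) = u*v - 3; d F_1 = (4*v) du + (4*u) dv
  For the y component: f_2(F) = -11*u*v - 1; d F_2 = (0) du + (0) dv
  For the z component: f_3(F) = 4; d F_3 = (-3*v) du + (-3*u) dv
Combining and collecting du, dv coefficients:
  coeff of du: 4*v*(u*v - 6)
  coeff of dv: 4*u*(u*v - 6)
F^* omega = (4*v*(u*v - 6)) du + (4*u*(u*v - 6)) dv.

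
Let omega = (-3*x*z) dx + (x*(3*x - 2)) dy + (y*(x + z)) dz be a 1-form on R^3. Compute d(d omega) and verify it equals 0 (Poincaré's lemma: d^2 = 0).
d(d omega) = 0

Step 1: d omega = sum_{i<j} (∂f_j/∂x_i - ∂f_i/∂x_j) dx_i ∧ dx_j:
  coeff of dx ∧ dy: 6*x - 2
  coeff of dx ∧ dz: 3*x + y
  coeff of dy ∧ dz: x + z
Step 2: Apply d again to each 2-form coefficient. The only possible 3-form in R^3 is dx ∧ dy ∧ dz, with coefficient
  ∂(coeff of dy∧dz)/∂x - ∂(coeff of dx∧dz)/∂y + ∂(coeff of dx∧dy)/∂z
  = ∂/∂x (x + z) - ∂/∂y (3*x + y) + ∂/∂z (6*x - 2).
Each of these terms simplifies to sums of mixed partials that cancel in pairs. The result is 0 (by equality of mixed partials for smooth functions — Schwarz / Clairaut).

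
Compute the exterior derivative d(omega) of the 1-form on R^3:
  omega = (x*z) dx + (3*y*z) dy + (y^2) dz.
d(omega) = (-x) dx ∧ dz + (-y) dy ∧ dz

For a 1-form omega = sum_i f_i dx_i, the exterior derivative is
  d(omega) = sum_{i < j} (∂f_j/∂x_i - ∂f_i/∂x_j) dx_i ∧ dx_j.
  coefficient of dx ∧ dz: ∂f_3/∂x - ∂f_1/∂z = ∂(y^2)/∂x - ∂(x*z)/∂z = -x
  coefficient of dy ∧ dz: ∂f_3/∂y - ∂f_2/∂z = ∂(y^2)/∂y - ∂(3*y*z)/∂z = -y
Assembling: d(omega) = (-x) dx ∧ dz + (-y) dy ∧ dz.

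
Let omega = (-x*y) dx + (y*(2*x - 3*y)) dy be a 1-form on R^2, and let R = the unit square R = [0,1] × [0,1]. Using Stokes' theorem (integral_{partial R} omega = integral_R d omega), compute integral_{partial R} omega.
integral_(partial R) omega = 3/2

Stokes: integral_partial_R omega = integral_R d omega with d omega = (∂Q/∂x - ∂P/∂y) dx ∧ dy.
  ∂Q/∂x = 2*y
  ∂P/∂y = -x
  integrand = ∂Q/∂x - ∂P/∂y = x + 2*y.
Integrating over R: integral_0^1 integral_0^1 (x + 2*y) dx dy = 3/2.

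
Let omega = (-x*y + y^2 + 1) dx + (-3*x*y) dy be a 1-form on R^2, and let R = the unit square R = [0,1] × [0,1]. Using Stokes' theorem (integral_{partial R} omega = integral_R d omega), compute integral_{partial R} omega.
integral_(partial R) omega = -2

Stokes: integral_partial_R omega = integral_R d omega with d omega = (∂Q/∂x - ∂P/∂y) dx ∧ dy.
  ∂Q/∂x = -3*y
  ∂P/∂y = -x + 2*y
  integrand = ∂Q/∂x - ∂P/∂y = x - 5*y.
Integrating over R: integral_0^1 integral_0^1 (x - 5*y) dx dy = -2.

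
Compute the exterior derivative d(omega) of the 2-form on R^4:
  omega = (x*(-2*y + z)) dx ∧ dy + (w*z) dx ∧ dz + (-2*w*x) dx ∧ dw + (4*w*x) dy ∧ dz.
d(omega) = (4*w + x) dx ∧ dy ∧ dz + (z) dx ∧ dz ∧ dw + (4*x) dy ∧ dz ∧ dw

For a 2-form omega = sum_{i<j} g_{ij} dx_i ∧ dx_j, the exterior derivative is
  d(omega) = sum_{i<j} d(g_{ij}) ∧ dx_i ∧ dx_j = sum_{i<j, k} (∂g_{ij}/∂x_k) dx_k ∧ dx_i ∧ dx_j.
Expand each term, using dx_k ∧ dx_i ∧ dx_j = sgn(permutation) dx_{(a)} ∧ dx_{(b)} ∧ dx_{(c)} with (a < b < c) sorted:
  d(x*(-2*y + z)) includes (∂/∂z)(x*(-2*y + z)) dz = (x) dz, which multiplied by dx ∧ dy gives (x) dx ∧ dy ∧ dz
  d(w*z) includes (∂/∂w)(w*z) dw = (z) dw, which multiplied by dx ∧ dz gives (z) dx ∧ dz ∧ dw
  d(4*w*x) includes (∂/∂x)(4*w*x) dx = (4*w) dx, which multiplied by dy ∧ dz gives (4*w) dx ∧ dy ∧ dz
  d(4*w*x) includes (∂/∂w)(4*w*x) dw = (4*x) dw, which multiplied by dy ∧ dz gives (4*x) dy ∧ dz ∧ dw
Collecting like 3-forms: d(omega) = (4*w + x) dx ∧ dy ∧ dz + (z) dx ∧ dz ∧ dw + (4*x) dy ∧ dz ∧ dw.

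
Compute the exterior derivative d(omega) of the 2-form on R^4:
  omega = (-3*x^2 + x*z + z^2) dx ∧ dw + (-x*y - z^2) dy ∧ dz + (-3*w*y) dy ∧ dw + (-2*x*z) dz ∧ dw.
d(omega) = (-x - 4*z) dx ∧ dz ∧ dw + (-y) dx ∧ dy ∧ dz

For a 2-form omega = sum_{i<j} g_{ij} dx_i ∧ dx_j, the exterior derivative is
  d(omega) = sum_{i<j} d(g_{ij}) ∧ dx_i ∧ dx_j = sum_{i<j, k} (∂g_{ij}/∂x_k) dx_k ∧ dx_i ∧ dx_j.
Expand each term, using dx_k ∧ dx_i ∧ dx_j = sgn(permutation) dx_{(a)} ∧ dx_{(b)} ∧ dx_{(c)} with (a < b < c) sorted:
  d(-3*x^2 + x*z + z^2) includes (∂/∂z)(-3*x^2 + x*z + z^2) dz = (x + 2*z) dz, which multiplied by dx ∧ dw gives (-x - 2*z) dx ∧ dz ∧ dw
  d(-x*y - z^2) includes (∂/∂x)(-x*y - z^2) dx = (-y) dx, which multiplied by dy ∧ dz gives (-y) dx ∧ dy ∧ dz
  d(-2*x*z) includes (∂/∂x)(-2*x*z) dx = (-2*z) dx, which multiplied by dz ∧ dw gives (-2*z) dx ∧ dz ∧ dw
Collecting like 3-forms: d(omega) = (-x - 4*z) dx ∧ dz ∧ dw + (-y) dx ∧ dy ∧ dz.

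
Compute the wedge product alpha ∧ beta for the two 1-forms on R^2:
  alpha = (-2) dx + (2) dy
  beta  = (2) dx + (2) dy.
alpha ∧ beta = (-8) dx ∧ dy

Distribute the wedge, using dx_i ∧ dx_j = -dx_j ∧ dx_i and dx_i ∧ dx_i = 0. For each pair (i, j) with i < j, the coefficient of dx_i ∧ dx_j in alpha ∧ beta is (alpha_i * beta_j - alpha_j * beta_i). Collecting: alpha ∧ beta = (-8) dx ∧ dy.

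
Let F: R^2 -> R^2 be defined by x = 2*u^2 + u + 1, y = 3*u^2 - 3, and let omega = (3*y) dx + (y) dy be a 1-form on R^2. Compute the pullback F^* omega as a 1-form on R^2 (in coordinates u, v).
F^* omega = (54*u^3 + 9*u^2 - 54*u - 9) du

Using F^*(f dg) = (f ∘ F) d(g ∘ F), substitute each coordinate x_i by F_i(u, v) in f_i, and replace dx_i by d F_i = (∂F_i/∂u) du + (∂F_i/∂v) dv.
  For the x component: f_1(F) = 9*u^2 - 9; d F_1 = (4*u + 1) du + (0) dv
  For the y component: f_2(F) = 3*u^2 - 3; d F_2 = (6*u) du + (0) dv
Combining and collecting du, dv coefficients:
  coeff of du: 54*u^3 + 9*u^2 - 54*u - 9
  coeff of dv: 0
F^* omega = (54*u^3 + 9*u^2 - 54*u - 9) du.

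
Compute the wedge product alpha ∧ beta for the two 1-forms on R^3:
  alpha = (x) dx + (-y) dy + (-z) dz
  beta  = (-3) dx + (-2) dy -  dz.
alpha ∧ beta = (-2*x - 3*y) dx ∧ dy + (-x - 3*z) dx ∧ dz + (y - 2*z) dy ∧ dz

Distribute the wedge, using dx_i ∧ dx_j = -dx_j ∧ dx_i and dx_i ∧ dx_i = 0. For each pair (i, j) with i < j, the coefficient of dx_i ∧ dx_j in alpha ∧ beta is (alpha_i * beta_j - alpha_j * beta_i). Collecting: alpha ∧ beta = (-2*x - 3*y) dx ∧ dy + (-x - 3*z) dx ∧ dz + (y - 2*z) dy ∧ dz.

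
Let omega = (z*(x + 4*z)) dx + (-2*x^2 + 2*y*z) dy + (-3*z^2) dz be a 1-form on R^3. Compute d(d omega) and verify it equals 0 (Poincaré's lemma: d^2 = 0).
d(d omega) = 0

Step 1: d omega = sum_{i<j} (∂f_j/∂x_i - ∂f_i/∂x_j) dx_i ∧ dx_j:
  coeff of dx ∧ dy: -4*x
  coeff of dx ∧ dz: -x - 8*z
  coeff of dy ∧ dz: -2*y
Step 2: Apply d again to each 2-form coefficient. The only possible 3-form in R^3 is dx ∧ dy ∧ dz, with coefficient
  ∂(coeff of dy∧dz)/∂x - ∂(coeff of dx∧dz)/∂y + ∂(coeff of dx∧dy)/∂z
  = ∂/∂x (-2*y) - ∂/∂y (-x - 8*z) + ∂/∂z (-4*x).
Each of these terms simplifies to sums of mixed partials that cancel in pairs. The result is 0 (by equality of mixed partials for smooth functions — Schwarz / Clairaut).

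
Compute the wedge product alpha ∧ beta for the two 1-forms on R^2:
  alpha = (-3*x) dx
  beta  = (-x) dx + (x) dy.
alpha ∧ beta = (-3*x^2) dx ∧ dy

Distribute the wedge, using dx_i ∧ dx_j = -dx_j ∧ dx_i and dx_i ∧ dx_i = 0. For each pair (i, j) with i < j, the coefficient of dx_i ∧ dx_j in alpha ∧ beta is (alpha_i * beta_j - alpha_j * beta_i). Collecting: alpha ∧ beta = (-3*x^2) dx ∧ dy.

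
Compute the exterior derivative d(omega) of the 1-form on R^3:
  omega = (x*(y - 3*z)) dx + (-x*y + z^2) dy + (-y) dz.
d(omega) = (-x - y) dx ∧ dy + (3*x) dx ∧ dz + (-2*z - 1) dy ∧ dz

For a 1-form omega = sum_i f_i dx_i, the exterior derivative is
  d(omega) = sum_{i < j} (∂f_j/∂x_i - ∂f_i/∂x_j) dx_i ∧ dx_j.
  coefficient of dx ∧ dy: ∂f_2/∂x - ∂f_1/∂y = ∂(-x*y + z^2)/∂x - ∂(x*(y - 3*z))/∂y = -x - y
  coefficient of dx ∧ dz: ∂f_3/∂x - ∂f_1/∂z = ∂(-y)/∂x - ∂(x*(y - 3*z))/∂z = 3*x
  coefficient of dy ∧ dz: ∂f_3/∂y - ∂f_2/∂z = ∂(-y)/∂y - ∂(-x*y + z^2)/∂z = -2*z - 1
Assembling: d(omega) = (-x - y) dx ∧ dy + (3*x) dx ∧ dz + (-2*z - 1) dy ∧ dz.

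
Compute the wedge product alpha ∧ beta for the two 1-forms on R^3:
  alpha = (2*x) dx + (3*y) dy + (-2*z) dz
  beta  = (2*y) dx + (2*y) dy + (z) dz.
alpha ∧ beta = (2*y*(2*x - 3*y)) dx ∧ dy + (2*z*(x + 2*y)) dx ∧ dz + (7*y*z) dy ∧ dz

Distribute the wedge, using dx_i ∧ dx_j = -dx_j ∧ dx_i and dx_i ∧ dx_i = 0. For each pair (i, j) with i < j, the coefficient of dx_i ∧ dx_j in alpha ∧ beta is (alpha_i * beta_j - alpha_j * beta_i). Collecting: alpha ∧ beta = (2*y*(2*x - 3*y)) dx ∧ dy + (2*z*(x + 2*y)) dx ∧ dz + (7*y*z) dy ∧ dz.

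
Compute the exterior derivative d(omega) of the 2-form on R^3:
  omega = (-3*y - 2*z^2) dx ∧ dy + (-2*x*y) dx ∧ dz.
d(omega) = (2*x - 4*z) dx ∧ dy ∧ dz

For a 2-form omega = sum_{i<j} g_{ij} dx_i ∧ dx_j, the exterior derivative is
  d(omega) = sum_{i<j} d(g_{ij}) ∧ dx_i ∧ dx_j = sum_{i<j, k} (∂g_{ij}/∂x_k) dx_k ∧ dx_i ∧ dx_j.
Expand each term, using dx_k ∧ dx_i ∧ dx_j = sgn(permutation) dx_{(a)} ∧ dx_{(b)} ∧ dx_{(c)} with (a < b < c) sorted:
  d(-3*y - 2*z^2) includes (∂/∂z)(-3*y - 2*z^2) dz = (-4*z) dz, which multiplied by dx ∧ dy gives (-4*z) dx ∧ dy ∧ dz
  d(-2*x*y) includes (∂/∂y)(-2*x*y) dy = (-2*x) dy, which multiplied by dx ∧ dz gives (2*x) dx ∧ dy ∧ dz
Collecting like 3-forms: d(omega) = (2*x - 4*z) dx ∧ dy ∧ dz.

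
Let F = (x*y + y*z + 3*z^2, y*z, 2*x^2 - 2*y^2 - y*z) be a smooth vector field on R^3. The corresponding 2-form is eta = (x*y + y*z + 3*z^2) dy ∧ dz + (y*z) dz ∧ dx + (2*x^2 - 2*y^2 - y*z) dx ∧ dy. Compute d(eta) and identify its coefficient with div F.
d(eta) = (z) dx ∧ dy ∧ dz; div F = z

For a 2-form in R^3 of the form above, applying d gives a 3-form with coefficient ∂P/∂x + ∂Q/∂y + ∂R/∂z:
  ∂P/∂x = y
  ∂Q/∂y = z
  ∂R/∂z = -y
Sum = z, which is exactly div F.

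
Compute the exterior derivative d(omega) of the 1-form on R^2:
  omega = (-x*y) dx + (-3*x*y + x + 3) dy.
d(omega) = (x - 3*y + 1) dx ∧ dy

For a 1-form omega = sum_i f_i dx_i, the exterior derivative is
  d(omega) = sum_{i < j} (∂f_j/∂x_i - ∂f_i/∂x_j) dx_i ∧ dx_j.
  coefficient of dx ∧ dy: ∂f_2/∂x - ∂f_1/∂y = ∂(-3*x*y + x + 3)/∂x - ∂(-x*y)/∂y = x - 3*y + 1
Assembling: d(omega) = (x - 3*y + 1) dx ∧ dy.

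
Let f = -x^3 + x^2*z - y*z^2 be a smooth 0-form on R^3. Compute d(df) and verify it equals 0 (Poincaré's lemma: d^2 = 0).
d(df) = 0

Step 1: df = sum_i (∂f/∂x_i) dx_i = (x*(-3*x + 2*z)) dx + (-z^2) dy + (x^2 - 2*y*z) dz.
Step 2: Apply d again. Using the 1-form formula, the coefficient of dx ∧ dy in d(df) is ∂^2 f/∂x ∂y - ∂^2 f/∂y ∂x = (0) - (0) = 0 (equality of mixed partials for smooth f).
Similarly for dx ∧ dz and dy ∧ dz — all coefficients vanish. So d(df) = 0.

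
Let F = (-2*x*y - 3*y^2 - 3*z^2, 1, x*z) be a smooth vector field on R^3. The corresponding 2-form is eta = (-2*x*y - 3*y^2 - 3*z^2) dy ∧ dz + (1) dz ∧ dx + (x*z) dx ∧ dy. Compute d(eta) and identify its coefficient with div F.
d(eta) = (x - 2*y) dx ∧ dy ∧ dz; div F = x - 2*y

For a 2-form in R^3 of the form above, applying d gives a 3-form with coefficient ∂P/∂x + ∂Q/∂y + ∂R/∂z:
  ∂P/∂x = -2*y
  ∂Q/∂y = 0
  ∂R/∂z = x
Sum = x - 2*y, which is exactly div F.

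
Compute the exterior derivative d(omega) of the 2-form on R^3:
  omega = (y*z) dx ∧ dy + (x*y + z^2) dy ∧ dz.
d(omega) = (2*y) dx ∧ dy ∧ dz

For a 2-form omega = sum_{i<j} g_{ij} dx_i ∧ dx_j, the exterior derivative is
  d(omega) = sum_{i<j} d(g_{ij}) ∧ dx_i ∧ dx_j = sum_{i<j, k} (∂g_{ij}/∂x_k) dx_k ∧ dx_i ∧ dx_j.
Expand each term, using dx_k ∧ dx_i ∧ dx_j = sgn(permutation) dx_{(a)} ∧ dx_{(b)} ∧ dx_{(c)} with (a < b < c) sorted:
  d(y*z) includes (∂/∂z)(y*z) dz = (y) dz, which multiplied by dx ∧ dy gives (y) dx ∧ dy ∧ dz
  d(x*y + z^2) includes (∂/∂x)(x*y + z^2) dx = (y) dx, which multiplied by dy ∧ dz gives (y) dx ∧ dy ∧ dz
Collecting like 3-forms: d(omega) = (2*y) dx ∧ dy ∧ dz.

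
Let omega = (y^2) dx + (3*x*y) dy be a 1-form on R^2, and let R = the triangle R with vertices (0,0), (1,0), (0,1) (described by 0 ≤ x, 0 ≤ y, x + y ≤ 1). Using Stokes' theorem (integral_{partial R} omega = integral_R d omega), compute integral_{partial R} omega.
integral_(partial R) omega = 1/6

Stokes: integral_partial_R omega = integral_R d omega with d omega = (∂Q/∂x - ∂P/∂y) dx ∧ dy.
  ∂Q/∂x = 3*y
  ∂P/∂y = 2*y
  integrand = ∂Q/∂x - ∂P/∂y = y.
Integrating over R: integral_0^1 integral_0^{1-x} (y) dy dx = 1/6.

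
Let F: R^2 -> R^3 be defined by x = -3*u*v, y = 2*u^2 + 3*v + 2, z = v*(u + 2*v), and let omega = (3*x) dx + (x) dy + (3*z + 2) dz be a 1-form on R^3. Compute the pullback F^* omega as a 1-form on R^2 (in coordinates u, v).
F^* omega = (2*v*(-6*u^2 + 15*u*v + 3*v^2 + 1)) du + (30*u^2*v + 18*u*v^2 - 9*u*v + 2*u + 24*v^3 + 8*v) dv

Using F^*(f dg) = (f ∘ F) d(g ∘ F), substitute each coordinate x_i by F_i(u, v) in f_i, and replace dx_i by d F_i = (∂F_i/∂u) du + (∂F_i/∂v) dv.
  For the x component: f_1(F) = -9*u*v; d F_1 = (-3*v) du + (-3*u) dv
  For the y component: f_2(F) = -3*u*v; d F_2 = (4*u) du + (3) dv
  For the z component: f_3(F) = 3*u*v + 6*v^2 + 2; d F_3 = (v) du + (u + 4*v) dv
Combining and collecting du, dv coefficients:
  coeff of du: 2*v*(-6*u^2 + 15*u*v + 3*v^2 + 1)
  coeff of dv: 30*u^2*v + 18*u*v^2 - 9*u*v + 2*u + 24*v^3 + 8*v
F^* omega = (2*v*(-6*u^2 + 15*u*v + 3*v^2 + 1)) du + (30*u^2*v + 18*u*v^2 - 9*u*v + 2*u + 24*v^3 + 8*v) dv.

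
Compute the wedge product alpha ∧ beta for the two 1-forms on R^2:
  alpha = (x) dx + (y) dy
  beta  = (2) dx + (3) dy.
alpha ∧ beta = (3*x - 2*y) dx ∧ dy

Distribute the wedge, using dx_i ∧ dx_j = -dx_j ∧ dx_i and dx_i ∧ dx_i = 0. For each pair (i, j) with i < j, the coefficient of dx_i ∧ dx_j in alpha ∧ beta is (alpha_i * beta_j - alpha_j * beta_i). Collecting: alpha ∧ beta = (3*x - 2*y) dx ∧ dy.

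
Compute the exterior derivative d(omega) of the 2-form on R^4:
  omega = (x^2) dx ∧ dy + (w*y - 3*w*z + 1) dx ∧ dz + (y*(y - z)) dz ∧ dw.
d(omega) = (-w) dx ∧ dy ∧ dz + (y - 3*z) dx ∧ dz ∧ dw + (2*y - z) dy ∧ dz ∧ dw

For a 2-form omega = sum_{i<j} g_{ij} dx_i ∧ dx_j, the exterior derivative is
  d(omega) = sum_{i<j} d(g_{ij}) ∧ dx_i ∧ dx_j = sum_{i<j, k} (∂g_{ij}/∂x_k) dx_k ∧ dx_i ∧ dx_j.
Expand each term, using dx_k ∧ dx_i ∧ dx_j = sgn(permutation) dx_{(a)} ∧ dx_{(b)} ∧ dx_{(c)} with (a < b < c) sorted:
  d(w*y - 3*w*z + 1) includes (∂/∂y)(w*y - 3*w*z + 1) dy = (w) dy, which multiplied by dx ∧ dz gives (-w) dx ∧ dy ∧ dz
  d(w*y - 3*w*z + 1) includes (∂/∂w)(w*y - 3*w*z + 1) dw = (y - 3*z) dw, which multiplied by dx ∧ dz gives (y - 3*z) dx ∧ dz ∧ dw
  d(y*(y - z)) includes (∂/∂y)(y*(y - z)) dy = (2*y - z) dy, which multiplied by dz ∧ dw gives (2*y - z) dy ∧ dz ∧ dw
Collecting like 3-forms: d(omega) = (-w) dx ∧ dy ∧ dz + (y - 3*z) dx ∧ dz ∧ dw + (2*y - z) dy ∧ dz ∧ dw.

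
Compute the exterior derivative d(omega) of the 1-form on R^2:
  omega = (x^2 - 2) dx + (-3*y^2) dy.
d(omega) = 0

For a 1-form omega = sum_i f_i dx_i, the exterior derivative is
  d(omega) = sum_{i < j} (∂f_j/∂x_i - ∂f_i/∂x_j) dx_i ∧ dx_j.

Assembling: d(omega) = 0.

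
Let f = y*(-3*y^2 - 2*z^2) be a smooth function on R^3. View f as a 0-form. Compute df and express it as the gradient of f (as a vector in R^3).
df = (0) dx + (-9*y^2 - 2*z^2) dy + (-4*y*z) dz; grad f = (0, -9*y^2 - 2*z^2, -4*y*z)

For a 0-form f, d f = (∂f/∂x) dx + (∂f/∂y) dy + (∂f/∂z) dz. The components of the vector representation are exactly the entries of grad f in Cartesian coordinates:
  ∂f/∂x = 0
  ∂f/∂y = -9*y^2 - 2*z^2
  ∂f/∂z = -4*y*z.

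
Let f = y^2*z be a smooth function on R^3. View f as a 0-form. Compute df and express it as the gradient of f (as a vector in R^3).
df = (0) dx + (2*y*z) dy + (y^2) dz; grad f = (0, 2*y*z, y^2)

For a 0-form f, d f = (∂f/∂x) dx + (∂f/∂y) dy + (∂f/∂z) dz. The components of the vector representation are exactly the entries of grad f in Cartesian coordinates:
  ∂f/∂x = 0
  ∂f/∂y = 2*y*z
  ∂f/∂z = y^2.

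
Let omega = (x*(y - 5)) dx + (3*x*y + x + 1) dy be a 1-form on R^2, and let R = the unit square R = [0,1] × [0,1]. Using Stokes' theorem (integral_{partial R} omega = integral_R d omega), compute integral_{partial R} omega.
integral_(partial R) omega = 2

Stokes: integral_partial_R omega = integral_R d omega with d omega = (∂Q/∂x - ∂P/∂y) dx ∧ dy.
  ∂Q/∂x = 3*y + 1
  ∂P/∂y = x
  integrand = ∂Q/∂x - ∂P/∂y = -x + 3*y + 1.
Integrating over R: integral_0^1 integral_0^1 (-x + 3*y + 1) dx dy = 2.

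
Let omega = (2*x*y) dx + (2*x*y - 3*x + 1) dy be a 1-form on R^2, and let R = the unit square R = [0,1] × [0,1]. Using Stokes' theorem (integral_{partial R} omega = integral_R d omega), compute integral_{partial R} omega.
integral_(partial R) omega = -3

Stokes: integral_partial_R omega = integral_R d omega with d omega = (∂Q/∂x - ∂P/∂y) dx ∧ dy.
  ∂Q/∂x = 2*y - 3
  ∂P/∂y = 2*x
  integrand = ∂Q/∂x - ∂P/∂y = -2*x + 2*y - 3.
Integrating over R: integral_0^1 integral_0^1 (-2*x + 2*y - 3) dx dy = -3.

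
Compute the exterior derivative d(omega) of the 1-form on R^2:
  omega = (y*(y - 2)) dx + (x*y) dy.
d(omega) = (2 - y) dx ∧ dy

For a 1-form omega = sum_i f_i dx_i, the exterior derivative is
  d(omega) = sum_{i < j} (∂f_j/∂x_i - ∂f_i/∂x_j) dx_i ∧ dx_j.
  coefficient of dx ∧ dy: ∂f_2/∂x - ∂f_1/∂y = ∂(x*y)/∂x - ∂(y*(y - 2))/∂y = 2 - y
Assembling: d(omega) = (2 - y) dx ∧ dy.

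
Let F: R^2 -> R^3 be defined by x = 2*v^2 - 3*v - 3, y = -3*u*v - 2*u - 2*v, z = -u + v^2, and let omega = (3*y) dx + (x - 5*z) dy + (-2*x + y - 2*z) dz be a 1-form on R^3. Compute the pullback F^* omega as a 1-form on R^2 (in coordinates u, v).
F^* omega = (-12*u*v - 10*u + 9*v^3 + 21*v^2 + 11*v) du + (-15*u^2 - 33*u*v^2 + 12*u*v + 17*u - 12*v^3 - 10*v^2 + 36*v + 6) dv

Using F^*(f dg) = (f ∘ F) d(g ∘ F), substitute each coordinate x_i by F_i(u, v) in f_i, and replace dx_i by d F_i = (∂F_i/∂u) du + (∂F_i/∂v) dv.
  For the x component: f_1(F) = -9*u*v - 6*u - 6*v; d F_1 = (0) du + (4*v - 3) dv
  For the y component: f_2(F) = 5*u - 3*v^2 - 3*v - 3; d F_2 = (-3*v - 2) du + (-3*u - 2) dv
  For the z component: f_3(F) = -3*u*v - 6*v^2 + 4*v + 6; d F_3 = (-1) du + (2*v) dv
Combining and collecting du, dv coefficients:
  coeff of du: -12*u*v - 10*u + 9*v^3 + 21*v^2 + 11*v
  coeff of dv: -15*u^2 - 33*u*v^2 + 12*u*v + 17*u - 12*v^3 - 10*v^2 + 36*v + 6
F^* omega = (-12*u*v - 10*u + 9*v^3 + 21*v^2 + 11*v) du + (-15*u^2 - 33*u*v^2 + 12*u*v + 17*u - 12*v^3 - 10*v^2 + 36*v + 6) dv.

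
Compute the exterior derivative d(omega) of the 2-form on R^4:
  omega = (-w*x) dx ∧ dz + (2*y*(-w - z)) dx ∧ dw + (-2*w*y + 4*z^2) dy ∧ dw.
d(omega) = (-x + 2*y) dx ∧ dz ∧ dw + (2*w + 2*z) dx ∧ dy ∧ dw + (-8*z) dy ∧ dz ∧ dw

For a 2-form omega = sum_{i<j} g_{ij} dx_i ∧ dx_j, the exterior derivative is
  d(omega) = sum_{i<j} d(g_{ij}) ∧ dx_i ∧ dx_j = sum_{i<j, k} (∂g_{ij}/∂x_k) dx_k ∧ dx_i ∧ dx_j.
Expand each term, using dx_k ∧ dx_i ∧ dx_j = sgn(permutation) dx_{(a)} ∧ dx_{(b)} ∧ dx_{(c)} with (a < b < c) sorted:
  d(-w*x) includes (∂/∂w)(-w*x) dw = (-x) dw, which multiplied by dx ∧ dz gives (-x) dx ∧ dz ∧ dw
  d(2*y*(-w - z)) includes (∂/∂y)(2*y*(-w - z)) dy = (-2*w - 2*z) dy, which multiplied by dx ∧ dw gives (2*w + 2*z) dx ∧ dy ∧ dw
  d(2*y*(-w - z)) includes (∂/∂z)(2*y*(-w - z)) dz = (-2*y) dz, which multiplied by dx ∧ dw gives (2*y) dx ∧ dz ∧ dw
  d(-2*w*y + 4*z^2) includes (∂/∂z)(-2*w*y + 4*z^2) dz = (8*z) dz, which multiplied by dy ∧ dw gives (-8*z) dy ∧ dz ∧ dw
Collecting like 3-forms: d(omega) = (-x + 2*y) dx ∧ dz ∧ dw + (2*w + 2*z) dx ∧ dy ∧ dw + (-8*z) dy ∧ dz ∧ dw.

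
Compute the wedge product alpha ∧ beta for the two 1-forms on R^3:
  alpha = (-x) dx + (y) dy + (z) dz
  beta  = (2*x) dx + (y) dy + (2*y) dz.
alpha ∧ beta = (-3*x*y) dx ∧ dy + (-2*x*(y + z)) dx ∧ dz + (y*(2*y - z)) dy ∧ dz

Distribute the wedge, using dx_i ∧ dx_j = -dx_j ∧ dx_i and dx_i ∧ dx_i = 0. For each pair (i, j) with i < j, the coefficient of dx_i ∧ dx_j in alpha ∧ beta is (alpha_i * beta_j - alpha_j * beta_i). Collecting: alpha ∧ beta = (-3*x*y) dx ∧ dy + (-2*x*(y + z)) dx ∧ dz + (y*(2*y - z)) dy ∧ dz.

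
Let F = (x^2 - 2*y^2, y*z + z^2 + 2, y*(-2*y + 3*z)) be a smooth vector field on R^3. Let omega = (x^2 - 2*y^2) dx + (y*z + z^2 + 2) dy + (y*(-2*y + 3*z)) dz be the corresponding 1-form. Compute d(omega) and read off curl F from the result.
d(omega) = (-5*y + z) dy ∧ dz + (0) dz ∧ dx + (4*y) dx ∧ dy; curl F = (-5*y + z, 0, 4*y)

d omega = sum_{i<j} (∂f_j/∂x_i - ∂f_i/∂x_j) dx_i ∧ dx_j. Under the identification (dy ∧ dz, dz ∧ dx, dx ∧ dy) ↔ (e_x, e_y, e_z), the coefficients are exactly the components of curl F. Compute:
  ∂R/∂y - ∂Q/∂z = (-4*y + 3*z) - (y + 2*z) = -5*y + z
  ∂P/∂z - ∂R/∂x = (0) - (0) = 0
  ∂Q/∂x - ∂P/∂y = (0) - (-4*y) = 4*y.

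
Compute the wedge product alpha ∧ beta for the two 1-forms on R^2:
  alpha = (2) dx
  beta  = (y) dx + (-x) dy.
alpha ∧ beta = (-2*x) dx ∧ dy

Distribute the wedge, using dx_i ∧ dx_j = -dx_j ∧ dx_i and dx_i ∧ dx_i = 0. For each pair (i, j) with i < j, the coefficient of dx_i ∧ dx_j in alpha ∧ beta is (alpha_i * beta_j - alpha_j * beta_i). Collecting: alpha ∧ beta = (-2*x) dx ∧ dy.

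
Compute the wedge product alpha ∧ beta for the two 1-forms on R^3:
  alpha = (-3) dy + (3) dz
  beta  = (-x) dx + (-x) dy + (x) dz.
alpha ∧ beta = (-3*x) dx ∧ dy + (3*x) dx ∧ dz

Distribute the wedge, using dx_i ∧ dx_j = -dx_j ∧ dx_i and dx_i ∧ dx_i = 0. For each pair (i, j) with i < j, the coefficient of dx_i ∧ dx_j in alpha ∧ beta is (alpha_i * beta_j - alpha_j * beta_i). Collecting: alpha ∧ beta = (-3*x) dx ∧ dy + (3*x) dx ∧ dz.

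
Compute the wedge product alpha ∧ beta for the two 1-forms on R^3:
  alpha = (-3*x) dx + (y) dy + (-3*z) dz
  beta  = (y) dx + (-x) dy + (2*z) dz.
alpha ∧ beta = (3*x^2 - y^2) dx ∧ dy + (3*z*(-2*x + y)) dx ∧ dz + (z*(-3*x + 2*y)) dy ∧ dz

Distribute the wedge, using dx_i ∧ dx_j = -dx_j ∧ dx_i and dx_i ∧ dx_i = 0. For each pair (i, j) with i < j, the coefficient of dx_i ∧ dx_j in alpha ∧ beta is (alpha_i * beta_j - alpha_j * beta_i). Collecting: alpha ∧ beta = (3*x^2 - y^2) dx ∧ dy + (3*z*(-2*x + y)) dx ∧ dz + (z*(-3*x + 2*y)) dy ∧ dz.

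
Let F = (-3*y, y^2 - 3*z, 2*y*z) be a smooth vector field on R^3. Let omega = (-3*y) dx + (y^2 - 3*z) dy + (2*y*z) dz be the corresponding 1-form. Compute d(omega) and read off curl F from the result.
d(omega) = (2*z + 3) dy ∧ dz + (0) dz ∧ dx + (3) dx ∧ dy; curl F = (2*z + 3, 0, 3)

d omega = sum_{i<j} (∂f_j/∂x_i - ∂f_i/∂x_j) dx_i ∧ dx_j. Under the identification (dy ∧ dz, dz ∧ dx, dx ∧ dy) ↔ (e_x, e_y, e_z), the coefficients are exactly the components of curl F. Compute:
  ∂R/∂y - ∂Q/∂z = (2*z) - (-3) = 2*z + 3
  ∂P/∂z - ∂R/∂x = (0) - (0) = 0
  ∂Q/∂x - ∂P/∂y = (0) - (-3) = 3.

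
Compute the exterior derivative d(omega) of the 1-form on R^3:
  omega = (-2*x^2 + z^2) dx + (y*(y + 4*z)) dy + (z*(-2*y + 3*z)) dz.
d(omega) = (-2*z) dx ∧ dz + (-4*y - 2*z) dy ∧ dz

For a 1-form omega = sum_i f_i dx_i, the exterior derivative is
  d(omega) = sum_{i < j} (∂f_j/∂x_i - ∂f_i/∂x_j) dx_i ∧ dx_j.
  coefficient of dx ∧ dz: ∂f_3/∂x - ∂f_1/∂z = ∂(z*(-2*y + 3*z))/∂x - ∂(-2*x^2 + z^2)/∂z = -2*z
  coefficient of dy ∧ dz: ∂f_3/∂y - ∂f_2/∂z = ∂(z*(-2*y + 3*z))/∂y - ∂(y*(y + 4*z))/∂z = -4*y - 2*z
Assembling: d(omega) = (-2*z) dx ∧ dz + (-4*y - 2*z) dy ∧ dz.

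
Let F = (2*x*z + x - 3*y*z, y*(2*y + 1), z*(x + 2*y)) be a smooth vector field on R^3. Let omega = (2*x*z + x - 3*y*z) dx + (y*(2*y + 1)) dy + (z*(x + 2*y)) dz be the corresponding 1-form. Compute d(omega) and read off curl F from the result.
d(omega) = (2*z) dy ∧ dz + (2*x - 3*y - z) dz ∧ dx + (3*z) dx ∧ dy; curl F = (2*z, 2*x - 3*y - z, 3*z)

d omega = sum_{i<j} (∂f_j/∂x_i - ∂f_i/∂x_j) dx_i ∧ dx_j. Under the identification (dy ∧ dz, dz ∧ dx, dx ∧ dy) ↔ (e_x, e_y, e_z), the coefficients are exactly the components of curl F. Compute:
  ∂R/∂y - ∂Q/∂z = (2*z) - (0) = 2*z
  ∂P/∂z - ∂R/∂x = (2*x - 3*y) - (z) = 2*x - 3*y - z
  ∂Q/∂x - ∂P/∂y = (0) - (-3*z) = 3*z.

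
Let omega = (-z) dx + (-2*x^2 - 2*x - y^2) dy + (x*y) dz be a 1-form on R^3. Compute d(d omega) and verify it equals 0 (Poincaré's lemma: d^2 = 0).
d(d omega) = 0

Step 1: d omega = sum_{i<j} (∂f_j/∂x_i - ∂f_i/∂x_j) dx_i ∧ dx_j:
  coeff of dx ∧ dy: -4*x - 2
  coeff of dx ∧ dz: y + 1
  coeff of dy ∧ dz: x
Step 2: Apply d again to each 2-form coefficient. The only possible 3-form in R^3 is dx ∧ dy ∧ dz, with coefficient
  ∂(coeff of dy∧dz)/∂x - ∂(coeff of dx∧dz)/∂y + ∂(coeff of dx∧dy)/∂z
  = ∂/∂x (x) - ∂/∂y (y + 1) + ∂/∂z (-4*x - 2).
Each of these terms simplifies to sums of mixed partials that cancel in pairs. The result is 0 (by equality of mixed partials for smooth functions — Schwarz / Clairaut).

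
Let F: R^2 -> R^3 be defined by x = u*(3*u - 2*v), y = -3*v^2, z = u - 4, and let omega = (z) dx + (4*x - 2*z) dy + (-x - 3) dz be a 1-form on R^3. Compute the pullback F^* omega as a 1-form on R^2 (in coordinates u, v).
F^* omega = (3*u^2 - 24*u + 8*v - 3) du + (-72*u^2*v - 2*u^2 + 48*u*v^2 + 12*u*v + 8*u - 48*v) dv

Using F^*(f dg) = (f ∘ F) d(g ∘ F), substitute each coordinate x_i by F_i(u, v) in f_i, and replace dx_i by d F_i = (∂F_i/∂u) du + (∂F_i/∂v) dv.
  For the x component: f_1(F) = u - 4; d F_1 = (6*u - 2*v) du + (-2*u) dv
  For the y component: f_2(F) = 12*u^2 - 8*u*v - 2*u + 8; d F_2 = (0) du + (-6*v) dv
  For the z component: f_3(F) = -3*u^2 + 2*u*v - 3; d F_3 = (1) du + (0) dv
Combining and collecting du, dv coefficients:
  coeff of du: 3*u^2 - 24*u + 8*v - 3
  coeff of dv: -72*u^2*v - 2*u^2 + 48*u*v^2 + 12*u*v + 8*u - 48*v
F^* omega = (3*u^2 - 24*u + 8*v - 3) du + (-72*u^2*v - 2*u^2 + 48*u*v^2 + 12*u*v + 8*u - 48*v) dv.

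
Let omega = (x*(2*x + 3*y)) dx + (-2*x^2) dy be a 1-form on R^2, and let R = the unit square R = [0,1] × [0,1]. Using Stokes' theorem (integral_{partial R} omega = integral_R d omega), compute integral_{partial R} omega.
integral_(partial R) omega = -7/2

Stokes: integral_partial_R omega = integral_R d omega with d omega = (∂Q/∂x - ∂P/∂y) dx ∧ dy.
  ∂Q/∂x = -4*x
  ∂P/∂y = 3*x
  integrand = ∂Q/∂x - ∂P/∂y = -7*x.
Integrating over R: integral_0^1 integral_0^1 (-7*x) dx dy = -7/2.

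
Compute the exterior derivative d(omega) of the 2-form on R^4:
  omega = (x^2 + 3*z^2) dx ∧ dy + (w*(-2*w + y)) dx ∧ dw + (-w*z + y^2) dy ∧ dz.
d(omega) = (6*z) dx ∧ dy ∧ dz + (-w) dx ∧ dy ∧ dw + (-z) dy ∧ dz ∧ dw

For a 2-form omega = sum_{i<j} g_{ij} dx_i ∧ dx_j, the exterior derivative is
  d(omega) = sum_{i<j} d(g_{ij}) ∧ dx_i ∧ dx_j = sum_{i<j, k} (∂g_{ij}/∂x_k) dx_k ∧ dx_i ∧ dx_j.
Expand each term, using dx_k ∧ dx_i ∧ dx_j = sgn(permutation) dx_{(a)} ∧ dx_{(b)} ∧ dx_{(c)} with (a < b < c) sorted:
  d(x^2 + 3*z^2) includes (∂/∂z)(x^2 + 3*z^2) dz = (6*z) dz, which multiplied by dx ∧ dy gives (6*z) dx ∧ dy ∧ dz
  d(w*(-2*w + y)) includes (∂/∂y)(w*(-2*w + y)) dy = (w) dy, which multiplied by dx ∧ dw gives (-w) dx ∧ dy ∧ dw
  d(-w*z + y^2) includes (∂/∂w)(-w*z + y^2) dw = (-z) dw, which multiplied by dy ∧ dz gives (-z) dy ∧ dz ∧ dw
Collecting like 3-forms: d(omega) = (6*z) dx ∧ dy ∧ dz + (-w) dx ∧ dy ∧ dw + (-z) dy ∧ dz ∧ dw.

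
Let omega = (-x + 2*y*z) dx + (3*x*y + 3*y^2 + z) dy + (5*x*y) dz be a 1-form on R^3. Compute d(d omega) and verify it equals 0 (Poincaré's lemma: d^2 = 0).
d(d omega) = 0

Step 1: d omega = sum_{i<j} (∂f_j/∂x_i - ∂f_i/∂x_j) dx_i ∧ dx_j:
  coeff of dx ∧ dy: 3*y - 2*z
  coeff of dx ∧ dz: 3*y
  coeff of dy ∧ dz: 5*x - 1
Step 2: Apply d again to each 2-form coefficient. The only possible 3-form in R^3 is dx ∧ dy ∧ dz, with coefficient
  ∂(coeff of dy∧dz)/∂x - ∂(coeff of dx∧dz)/∂y + ∂(coeff of dx∧dy)/∂z
  = ∂/∂x (5*x - 1) - ∂/∂y (3*y) + ∂/∂z (3*y - 2*z).
Each of these terms simplifies to sums of mixed partials that cancel in pairs. The result is 0 (by equality of mixed partials for smooth functions — Schwarz / Clairaut).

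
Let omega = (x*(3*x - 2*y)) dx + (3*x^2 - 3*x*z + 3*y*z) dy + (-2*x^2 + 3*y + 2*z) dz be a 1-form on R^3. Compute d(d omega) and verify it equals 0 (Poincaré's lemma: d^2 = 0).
d(d omega) = 0

Step 1: d omega = sum_{i<j} (∂f_j/∂x_i - ∂f_i/∂x_j) dx_i ∧ dx_j:
  coeff of dx ∧ dy: 8*x - 3*z
  coeff of dx ∧ dz: -4*x
  coeff of dy ∧ dz: 3*x - 3*y + 3
Step 2: Apply d again to each 2-form coefficient. The only possible 3-form in R^3 is dx ∧ dy ∧ dz, with coefficient
  ∂(coeff of dy∧dz)/∂x - ∂(coeff of dx∧dz)/∂y + ∂(coeff of dx∧dy)/∂z
  = ∂/∂x (3*x - 3*y + 3) - ∂/∂y (-4*x) + ∂/∂z (8*x - 3*z).
Each of these terms simplifies to sums of mixed partials that cancel in pairs. The result is 0 (by equality of mixed partials for smooth functions — Schwarz / Clairaut).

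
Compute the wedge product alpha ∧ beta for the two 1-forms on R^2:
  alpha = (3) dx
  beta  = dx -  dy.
alpha ∧ beta = (-3) dx ∧ dy

Distribute the wedge, using dx_i ∧ dx_j = -dx_j ∧ dx_i and dx_i ∧ dx_i = 0. For each pair (i, j) with i < j, the coefficient of dx_i ∧ dx_j in alpha ∧ beta is (alpha_i * beta_j - alpha_j * beta_i). Collecting: alpha ∧ beta = (-3) dx ∧ dy.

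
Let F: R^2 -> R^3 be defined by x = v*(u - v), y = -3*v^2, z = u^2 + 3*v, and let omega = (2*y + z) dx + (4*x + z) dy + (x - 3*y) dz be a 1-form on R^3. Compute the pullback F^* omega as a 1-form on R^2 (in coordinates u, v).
F^* omega = (v*(3*u^2 + 16*u*v - 6*v^2 + 3*v)) du + (u^3 - 8*u^2*v - 30*u*v^2 + 6*u*v + 36*v^3) dv

Using F^*(f dg) = (f ∘ F) d(g ∘ F), substitute each coordinate x_i by F_i(u, v) in f_i, and replace dx_i by d F_i = (∂F_i/∂u) du + (∂F_i/∂v) dv.
  For the x component: f_1(F) = u^2 - 6*v^2 + 3*v; d F_1 = (v) du + (u - 2*v) dv
  For the y component: f_2(F) = u^2 + 4*u*v - 4*v^2 + 3*v; d F_2 = (0) du + (-6*v) dv
  For the z component: f_3(F) = v*(u + 8*v); d F_3 = (2*u) du + (3) dv
Combining and collecting du, dv coefficients:
  coeff of du: v*(3*u^2 + 16*u*v - 6*v^2 + 3*v)
  coeff of dv: u^3 - 8*u^2*v - 30*u*v^2 + 6*u*v + 36*v^3
F^* omega = (v*(3*u^2 + 16*u*v - 6*v^2 + 3*v)) du + (u^3 - 8*u^2*v - 30*u*v^2 + 6*u*v + 36*v^3) dv.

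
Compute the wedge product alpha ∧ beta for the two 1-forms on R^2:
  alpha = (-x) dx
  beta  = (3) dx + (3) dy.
alpha ∧ beta = (-3*x) dx ∧ dy

Distribute the wedge, using dx_i ∧ dx_j = -dx_j ∧ dx_i and dx_i ∧ dx_i = 0. For each pair (i, j) with i < j, the coefficient of dx_i ∧ dx_j in alpha ∧ beta is (alpha_i * beta_j - alpha_j * beta_i). Collecting: alpha ∧ beta = (-3*x) dx ∧ dy.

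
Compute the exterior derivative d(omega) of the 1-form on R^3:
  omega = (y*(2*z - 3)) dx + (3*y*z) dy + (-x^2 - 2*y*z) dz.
d(omega) = (3 - 2*z) dx ∧ dy + (-2*x - 2*y) dx ∧ dz + (-3*y - 2*z) dy ∧ dz

For a 1-form omega = sum_i f_i dx_i, the exterior derivative is
  d(omega) = sum_{i < j} (∂f_j/∂x_i - ∂f_i/∂x_j) dx_i ∧ dx_j.
  coefficient of dx ∧ dy: ∂f_2/∂x - ∂f_1/∂y = ∂(3*y*z)/∂x - ∂(y*(2*z - 3))/∂y = 3 - 2*z
  coefficient of dx ∧ dz: ∂f_3/∂x - ∂f_1/∂z = ∂(-x^2 - 2*y*z)/∂x - ∂(y*(2*z - 3))/∂z = -2*x - 2*y
  coefficient of dy ∧ dz: ∂f_3/∂y - ∂f_2/∂z = ∂(-x^2 - 2*y*z)/∂y - ∂(3*y*z)/∂z = -3*y - 2*z
Assembling: d(omega) = (3 - 2*z) dx ∧ dy + (-2*x - 2*y) dx ∧ dz + (-3*y - 2*z) dy ∧ dz.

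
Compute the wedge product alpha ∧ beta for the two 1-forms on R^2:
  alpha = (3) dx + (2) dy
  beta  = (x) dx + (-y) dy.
alpha ∧ beta = (-2*x - 3*y) dx ∧ dy

Distribute the wedge, using dx_i ∧ dx_j = -dx_j ∧ dx_i and dx_i ∧ dx_i = 0. For each pair (i, j) with i < j, the coefficient of dx_i ∧ dx_j in alpha ∧ beta is (alpha_i * beta_j - alpha_j * beta_i). Collecting: alpha ∧ beta = (-2*x - 3*y) dx ∧ dy.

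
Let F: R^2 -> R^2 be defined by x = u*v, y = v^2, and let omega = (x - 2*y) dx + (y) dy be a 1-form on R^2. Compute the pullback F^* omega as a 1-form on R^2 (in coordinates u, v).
F^* omega = (v^2*(u - 2*v)) du + (v*(u^2 - 2*u*v + 2*v^2)) dv

Using F^*(f dg) = (f ∘ F) d(g ∘ F), substitute each coordinate x_i by F_i(u, v) in f_i, and replace dx_i by d F_i = (∂F_i/∂u) du + (∂F_i/∂v) dv.
  For the x component: f_1(F) = v*(u - 2*v); d F_1 = (v) du + (u) dv
  For the y component: f_2(F) = v^2; d F_2 = (0) du + (2*v) dv
Combining and collecting du, dv coefficients:
  coeff of du: v^2*(u - 2*v)
  coeff of dv: v*(u^2 - 2*u*v + 2*v^2)
F^* omega = (v^2*(u - 2*v)) du + (v*(u^2 - 2*u*v + 2*v^2)) dv.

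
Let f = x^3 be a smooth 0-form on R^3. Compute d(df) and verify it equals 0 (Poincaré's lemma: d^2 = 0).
d(df) = 0

Step 1: df = sum_i (∂f/∂x_i) dx_i = (3*x^2) dx + (0) dy + (0) dz.
Step 2: Apply d again. Using the 1-form formula, the coefficient of dx ∧ dy in d(df) is ∂^2 f/∂x ∂y - ∂^2 f/∂y ∂x = (0) - (0) = 0 (equality of mixed partials for smooth f).
Similarly for dx ∧ dz and dy ∧ dz — all coefficients vanish. So d(df) = 0.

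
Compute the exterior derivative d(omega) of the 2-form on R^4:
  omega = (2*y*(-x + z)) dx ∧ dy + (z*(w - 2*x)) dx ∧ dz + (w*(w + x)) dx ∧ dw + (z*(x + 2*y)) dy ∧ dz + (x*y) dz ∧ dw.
d(omega) = (2*y + z) dx ∧ dy ∧ dz + (y + z) dx ∧ dz ∧ dw + (x) dy ∧ dz ∧ dw

For a 2-form omega = sum_{i<j} g_{ij} dx_i ∧ dx_j, the exterior derivative is
  d(omega) = sum_{i<j} d(g_{ij}) ∧ dx_i ∧ dx_j = sum_{i<j, k} (∂g_{ij}/∂x_k) dx_k ∧ dx_i ∧ dx_j.
Expand each term, using dx_k ∧ dx_i ∧ dx_j = sgn(permutation) dx_{(a)} ∧ dx_{(b)} ∧ dx_{(c)} with (a < b < c) sorted:
  d(2*y*(-x + z)) includes (∂/∂z)(2*y*(-x + z)) dz = (2*y) dz, which multiplied by dx ∧ dy gives (2*y) dx ∧ dy ∧ dz
  d(z*(w - 2*x)) includes (∂/∂w)(z*(w - 2*x)) dw = (z) dw, which multiplied by dx ∧ dz gives (z) dx ∧ dz ∧ dw
  d(z*(x + 2*y)) includes (∂/∂x)(z*(x + 2*y)) dx = (z) dx, which multiplied by dy ∧ dz gives (z) dx ∧ dy ∧ dz
  d(x*y) includes (∂/∂x)(x*y) dx = (y) dx, which multiplied by dz ∧ dw gives (y) dx ∧ dz ∧ dw
  d(x*y) includes (∂/∂y)(x*y) dy = (x) dy, which multiplied by dz ∧ dw gives (x) dy ∧ dz ∧ dw
Collecting like 3-forms: d(omega) = (2*y + z) dx ∧ dy ∧ dz + (y + z) dx ∧ dz ∧ dw + (x) dy ∧ dz ∧ dw.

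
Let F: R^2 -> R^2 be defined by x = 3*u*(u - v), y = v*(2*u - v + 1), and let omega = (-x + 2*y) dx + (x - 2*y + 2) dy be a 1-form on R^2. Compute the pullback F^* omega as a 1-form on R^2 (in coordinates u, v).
F^* omega = (-18*u^3 + 57*u^2*v - 47*u*v^2 + 12*u*v + 10*v^3 - 10*v^2 + 4*v) du + (15*u^3 - 41*u^2*v + 3*u^2 + 24*u*v^2 - 17*u*v + 4*u - 4*v^3 + 6*v^2 - 6*v + 2) dv

Using F^*(f dg) = (f ∘ F) d(g ∘ F), substitute each coordinate x_i by F_i(u, v) in f_i, and replace dx_i by d F_i = (∂F_i/∂u) du + (∂F_i/∂v) dv.
  For the x component: f_1(F) = -3*u^2 + 7*u*v - 2*v^2 + 2*v; d F_1 = (6*u - 3*v) du + (-3*u) dv
  For the y component: f_2(F) = 3*u^2 - 7*u*v + 2*v^2 - 2*v + 2; d F_2 = (2*v) du + (2*u - 2*v + 1) dv
Combining and collecting du, dv coefficients:
  coeff of du: -18*u^3 + 57*u^2*v - 47*u*v^2 + 12*u*v + 10*v^3 - 10*v^2 + 4*v
  coeff of dv: 15*u^3 - 41*u^2*v + 3*u^2 + 24*u*v^2 - 17*u*v + 4*u - 4*v^3 + 6*v^2 - 6*v + 2
F^* omega = (-18*u^3 + 57*u^2*v - 47*u*v^2 + 12*u*v + 10*v^3 - 10*v^2 + 4*v) du + (15*u^3 - 41*u^2*v + 3*u^2 + 24*u*v^2 - 17*u*v + 4*u - 4*v^3 + 6*v^2 - 6*v + 2) dv.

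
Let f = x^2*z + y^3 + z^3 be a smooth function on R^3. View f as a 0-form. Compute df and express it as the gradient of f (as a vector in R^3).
df = (2*x*z) dx + (3*y^2) dy + (x^2 + 3*z^2) dz; grad f = (2*x*z, 3*y^2, x^2 + 3*z^2)

For a 0-form f, d f = (∂f/∂x) dx + (∂f/∂y) dy + (∂f/∂z) dz. The components of the vector representation are exactly the entries of grad f in Cartesian coordinates:
  ∂f/∂x = 2*x*z
  ∂f/∂y = 3*y^2
  ∂f/∂z = x^2 + 3*z^2.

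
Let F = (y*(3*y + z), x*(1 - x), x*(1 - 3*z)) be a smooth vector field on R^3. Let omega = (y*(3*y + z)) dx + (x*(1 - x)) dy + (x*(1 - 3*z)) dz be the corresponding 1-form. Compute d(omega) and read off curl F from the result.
d(omega) = (0) dy ∧ dz + (y + 3*z - 1) dz ∧ dx + (-2*x - 6*y - z + 1) dx ∧ dy; curl F = (0, y + 3*z - 1, -2*x - 6*y - z + 1)

d omega = sum_{i<j} (∂f_j/∂x_i - ∂f_i/∂x_j) dx_i ∧ dx_j. Under the identification (dy ∧ dz, dz ∧ dx, dx ∧ dy) ↔ (e_x, e_y, e_z), the coefficients are exactly the components of curl F. Compute:
  ∂R/∂y - ∂Q/∂z = (0) - (0) = 0
  ∂P/∂z - ∂R/∂x = (y) - (1 - 3*z) = y + 3*z - 1
  ∂Q/∂x - ∂P/∂y = (1 - 2*x) - (6*y + z) = -2*x - 6*y - z + 1.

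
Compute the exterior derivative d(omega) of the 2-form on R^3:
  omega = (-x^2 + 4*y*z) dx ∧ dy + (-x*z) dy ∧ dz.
d(omega) = (4*y - z) dx ∧ dy ∧ dz

For a 2-form omega = sum_{i<j} g_{ij} dx_i ∧ dx_j, the exterior derivative is
  d(omega) = sum_{i<j} d(g_{ij}) ∧ dx_i ∧ dx_j = sum_{i<j, k} (∂g_{ij}/∂x_k) dx_k ∧ dx_i ∧ dx_j.
Expand each term, using dx_k ∧ dx_i ∧ dx_j = sgn(permutation) dx_{(a)} ∧ dx_{(b)} ∧ dx_{(c)} with (a < b < c) sorted:
  d(-x^2 + 4*y*z) includes (∂/∂z)(-x^2 + 4*y*z) dz = (4*y) dz, which multiplied by dx ∧ dy gives (4*y) dx ∧ dy ∧ dz
  d(-x*z) includes (∂/∂x)(-x*z) dx = (-z) dx, which multiplied by dy ∧ dz gives (-z) dx ∧ dy ∧ dz
Collecting like 3-forms: d(omega) = (4*y - z) dx ∧ dy ∧ dz.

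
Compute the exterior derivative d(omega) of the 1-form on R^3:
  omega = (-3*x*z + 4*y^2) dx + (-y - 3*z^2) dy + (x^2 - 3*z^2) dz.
d(omega) = (-8*y) dx ∧ dy + (5*x) dx ∧ dz + (6*z) dy ∧ dz

For a 1-form omega = sum_i f_i dx_i, the exterior derivative is
  d(omega) = sum_{i < j} (∂f_j/∂x_i - ∂f_i/∂x_j) dx_i ∧ dx_j.
  coefficient of dx ∧ dy: ∂f_2/∂x - ∂f_1/∂y = ∂(-y - 3*z^2)/∂x - ∂(-3*x*z + 4*y^2)/∂y = -8*y
  coefficient of dx ∧ dz: ∂f_3/∂x - ∂f_1/∂z = ∂(x^2 - 3*z^2)/∂x - ∂(-3*x*z + 4*y^2)/∂z = 5*x
  coefficient of dy ∧ dz: ∂f_3/∂y - ∂f_2/∂z = ∂(x^2 - 3*z^2)/∂y - ∂(-y - 3*z^2)/∂z = 6*z
Assembling: d(omega) = (-8*y) dx ∧ dy + (5*x) dx ∧ dz + (6*z) dy ∧ dz.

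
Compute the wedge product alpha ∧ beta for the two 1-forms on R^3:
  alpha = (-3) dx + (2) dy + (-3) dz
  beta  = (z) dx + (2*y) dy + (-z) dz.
alpha ∧ beta = (-6*y - 2*z) dx ∧ dy + (6*z) dx ∧ dz + (6*y - 2*z) dy ∧ dz

Distribute the wedge, using dx_i ∧ dx_j = -dx_j ∧ dx_i and dx_i ∧ dx_i = 0. For each pair (i, j) with i < j, the coefficient of dx_i ∧ dx_j in alpha ∧ beta is (alpha_i * beta_j - alpha_j * beta_i). Collecting: alpha ∧ beta = (-6*y - 2*z) dx ∧ dy + (6*z) dx ∧ dz + (6*y - 2*z) dy ∧ dz.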